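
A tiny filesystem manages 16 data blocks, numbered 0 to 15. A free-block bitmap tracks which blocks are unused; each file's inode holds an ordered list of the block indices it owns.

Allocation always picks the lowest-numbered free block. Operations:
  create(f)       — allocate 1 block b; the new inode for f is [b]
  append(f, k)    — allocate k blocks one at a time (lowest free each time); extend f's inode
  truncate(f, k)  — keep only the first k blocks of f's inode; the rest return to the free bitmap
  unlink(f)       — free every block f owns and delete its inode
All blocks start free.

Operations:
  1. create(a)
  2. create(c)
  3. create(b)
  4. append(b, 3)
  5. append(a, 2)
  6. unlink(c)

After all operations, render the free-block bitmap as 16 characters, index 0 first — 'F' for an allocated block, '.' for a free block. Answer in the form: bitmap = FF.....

bitmap = F.FFFFFF........

[1] create(a) — a=0 (map F...............)
[2] create(c) — a=0 c=1 (map FF..............)
[3] create(b) — a=0 b=2 c=1 (map FFF.............)
[4] append(b, 3) — a=0 b=2,3,4,5 c=1 (map FFFFFF..........)
[5] append(a, 2) — a=0,6,7 b=2,3,4,5 c=1 (map FFFFFFFF........)
[6] unlink(c) — a=0,6,7 b=2,3,4,5 (map F.FFFFFF........)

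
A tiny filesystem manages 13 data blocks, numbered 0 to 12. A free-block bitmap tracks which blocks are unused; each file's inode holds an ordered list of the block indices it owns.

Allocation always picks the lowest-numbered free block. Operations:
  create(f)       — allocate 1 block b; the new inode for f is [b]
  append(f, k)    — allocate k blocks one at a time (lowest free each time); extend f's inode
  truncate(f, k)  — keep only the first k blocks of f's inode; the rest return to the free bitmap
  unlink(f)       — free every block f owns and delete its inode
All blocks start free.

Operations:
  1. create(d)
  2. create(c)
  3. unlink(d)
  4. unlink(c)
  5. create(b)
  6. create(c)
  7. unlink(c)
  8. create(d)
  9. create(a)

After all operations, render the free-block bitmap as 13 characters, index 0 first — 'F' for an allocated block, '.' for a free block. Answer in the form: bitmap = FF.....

  1. create(d)  ⇒  F............  {d→[0]}
  2. create(c)  ⇒  FF...........  {c→[1]; d→[0]}
  3. unlink(d)  ⇒  .F...........  {c→[1]}
  4. unlink(c)  ⇒  .............  {}
  5. create(b)  ⇒  F............  {b→[0]}
  6. create(c)  ⇒  FF...........  {b→[0]; c→[1]}
  7. unlink(c)  ⇒  F............  {b→[0]}
  8. create(d)  ⇒  FF...........  {b→[0]; d→[1]}
  9. create(a)  ⇒  FFF..........  {a→[2]; b→[0]; d→[1]}

bitmap = FFF..........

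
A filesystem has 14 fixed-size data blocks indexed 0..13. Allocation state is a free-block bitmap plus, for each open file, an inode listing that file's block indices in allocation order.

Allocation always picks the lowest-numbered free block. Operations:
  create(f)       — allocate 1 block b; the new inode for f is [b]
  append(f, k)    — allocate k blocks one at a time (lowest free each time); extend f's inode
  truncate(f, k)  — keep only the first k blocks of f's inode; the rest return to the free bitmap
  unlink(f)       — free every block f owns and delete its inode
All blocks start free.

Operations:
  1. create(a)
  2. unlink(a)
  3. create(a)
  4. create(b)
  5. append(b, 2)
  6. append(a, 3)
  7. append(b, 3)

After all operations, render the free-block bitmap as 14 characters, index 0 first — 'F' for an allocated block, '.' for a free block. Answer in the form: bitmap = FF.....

[1] create(a) — a=0 (map F.............)
[2] unlink(a) —  (map ..............)
[3] create(a) — a=0 (map F.............)
[4] create(b) — a=0 b=1 (map FF............)
[5] append(b, 2) — a=0 b=1,2,3 (map FFFF..........)
[6] append(a, 3) — a=0,4,5,6 b=1,2,3 (map FFFFFFF.......)
[7] append(b, 3) — a=0,4,5,6 b=1,2,3,7,8,9 (map FFFFFFFFFF....)

bitmap = FFFFFFFFFF....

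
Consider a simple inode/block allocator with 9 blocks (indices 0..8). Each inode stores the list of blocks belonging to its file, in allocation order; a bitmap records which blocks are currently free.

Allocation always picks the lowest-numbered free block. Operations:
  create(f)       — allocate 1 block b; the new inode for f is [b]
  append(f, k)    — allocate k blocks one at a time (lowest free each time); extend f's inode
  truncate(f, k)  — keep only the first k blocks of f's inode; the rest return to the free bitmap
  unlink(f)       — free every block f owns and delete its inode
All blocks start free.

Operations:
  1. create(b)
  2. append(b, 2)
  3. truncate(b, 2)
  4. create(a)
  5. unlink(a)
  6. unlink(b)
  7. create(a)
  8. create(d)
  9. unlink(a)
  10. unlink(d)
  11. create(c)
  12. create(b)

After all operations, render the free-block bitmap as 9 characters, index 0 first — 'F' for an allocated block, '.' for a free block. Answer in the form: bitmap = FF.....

bitmap = FF.......

[1] create(b) — b=0 (map F........)
[2] append(b, 2) — b=0,1,2 (map FFF......)
[3] truncate(b, 2) — b=0,1 (map FF.......)
[4] create(a) — a=2 b=0,1 (map FFF......)
[5] unlink(a) — b=0,1 (map FF.......)
[6] unlink(b) —  (map .........)
[7] create(a) — a=0 (map F........)
[8] create(d) — a=0 d=1 (map FF.......)
[9] unlink(a) — d=1 (map .F.......)
[10] unlink(d) —  (map .........)
[11] create(c) — c=0 (map F........)
[12] create(b) — b=1 c=0 (map FF.......)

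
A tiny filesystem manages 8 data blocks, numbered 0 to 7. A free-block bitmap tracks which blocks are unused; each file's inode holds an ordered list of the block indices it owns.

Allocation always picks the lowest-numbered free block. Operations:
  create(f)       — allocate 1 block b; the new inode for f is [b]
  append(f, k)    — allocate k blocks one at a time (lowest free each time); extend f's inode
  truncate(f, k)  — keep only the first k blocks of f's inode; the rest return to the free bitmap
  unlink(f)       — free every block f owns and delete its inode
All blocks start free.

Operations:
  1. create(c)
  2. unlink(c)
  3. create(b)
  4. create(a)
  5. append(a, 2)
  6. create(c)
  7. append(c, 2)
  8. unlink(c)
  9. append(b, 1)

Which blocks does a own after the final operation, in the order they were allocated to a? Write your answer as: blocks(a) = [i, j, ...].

[1] create(c) — c=0 (map F.......)
[2] unlink(c) —  (map ........)
[3] create(b) — b=0 (map F.......)
[4] create(a) — a=1 b=0 (map FF......)
[5] append(a, 2) — a=1,2,3 b=0 (map FFFF....)
[6] create(c) — a=1,2,3 b=0 c=4 (map FFFFF...)
[7] append(c, 2) — a=1,2,3 b=0 c=4,5,6 (map FFFFFFF.)
[8] unlink(c) — a=1,2,3 b=0 (map FFFF....)
[9] append(b, 1) — a=1,2,3 b=0,4 (map FFFFF...)

blocks(a) = [1, 2, 3]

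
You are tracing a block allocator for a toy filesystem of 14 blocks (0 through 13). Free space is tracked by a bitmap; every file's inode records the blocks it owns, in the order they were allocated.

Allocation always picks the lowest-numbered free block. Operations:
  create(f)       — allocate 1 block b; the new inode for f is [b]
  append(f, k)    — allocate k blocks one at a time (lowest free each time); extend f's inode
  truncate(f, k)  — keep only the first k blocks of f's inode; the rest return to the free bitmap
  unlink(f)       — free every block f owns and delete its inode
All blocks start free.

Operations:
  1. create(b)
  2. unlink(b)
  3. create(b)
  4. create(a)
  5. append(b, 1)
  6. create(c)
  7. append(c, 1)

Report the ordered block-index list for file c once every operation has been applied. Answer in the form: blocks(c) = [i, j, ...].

create(b): bitmap=F............. | b=[0]
unlink(b): bitmap=.............. | 
create(b): bitmap=F............. | b=[0]
create(a): bitmap=FF............ | a=[1] b=[0]
append(b, 1): bitmap=FFF........... | a=[1] b=[0, 2]
create(c): bitmap=FFFF.......... | a=[1] b=[0, 2] c=[3]
append(c, 1): bitmap=FFFFF......... | a=[1] b=[0, 2] c=[3, 4]

blocks(c) = [3, 4]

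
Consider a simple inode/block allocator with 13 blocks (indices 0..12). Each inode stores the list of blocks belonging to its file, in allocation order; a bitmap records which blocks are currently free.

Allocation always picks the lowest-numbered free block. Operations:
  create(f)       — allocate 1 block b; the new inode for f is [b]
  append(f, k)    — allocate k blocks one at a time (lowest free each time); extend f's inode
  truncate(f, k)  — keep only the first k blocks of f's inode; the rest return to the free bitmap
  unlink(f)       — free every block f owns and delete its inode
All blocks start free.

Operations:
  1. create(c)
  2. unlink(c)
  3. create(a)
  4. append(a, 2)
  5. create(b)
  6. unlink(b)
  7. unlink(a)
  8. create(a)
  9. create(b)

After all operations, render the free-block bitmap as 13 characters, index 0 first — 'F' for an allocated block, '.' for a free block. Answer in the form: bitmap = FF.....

[1] create(c) — c=0 (map F............)
[2] unlink(c) —  (map .............)
[3] create(a) — a=0 (map F............)
[4] append(a, 2) — a=0,1,2 (map FFF..........)
[5] create(b) — a=0,1,2 b=3 (map FFFF.........)
[6] unlink(b) — a=0,1,2 (map FFF..........)
[7] unlink(a) —  (map .............)
[8] create(a) — a=0 (map F............)
[9] create(b) — a=0 b=1 (map FF...........)

bitmap = FF...........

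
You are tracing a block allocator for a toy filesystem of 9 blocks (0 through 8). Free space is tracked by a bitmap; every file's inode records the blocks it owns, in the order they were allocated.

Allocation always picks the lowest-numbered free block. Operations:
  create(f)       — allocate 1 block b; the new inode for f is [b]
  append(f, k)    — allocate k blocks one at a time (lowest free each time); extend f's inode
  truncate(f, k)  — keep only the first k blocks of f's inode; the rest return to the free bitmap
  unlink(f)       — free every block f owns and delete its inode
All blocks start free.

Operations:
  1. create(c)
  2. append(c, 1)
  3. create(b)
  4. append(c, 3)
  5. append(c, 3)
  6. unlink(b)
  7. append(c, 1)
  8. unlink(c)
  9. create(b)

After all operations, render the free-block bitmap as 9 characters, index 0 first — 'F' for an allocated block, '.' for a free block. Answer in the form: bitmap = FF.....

  1. create(c)  ⇒  F........  {c→[0]}
  2. append(c, 1)  ⇒  FF.......  {c→[0, 1]}
  3. create(b)  ⇒  FFF......  {b→[2]; c→[0, 1]}
  4. append(c, 3)  ⇒  FFFFFF...  {b→[2]; c→[0, 1, 3, 4, 5]}
  5. append(c, 3)  ⇒  FFFFFFFFF  {b→[2]; c→[0, 1, 3, 4, 5, 6, 7, 8]}
  6. unlink(b)  ⇒  FF.FFFFFF  {c→[0, 1, 3, 4, 5, 6, 7, 8]}
  7. append(c, 1)  ⇒  FFFFFFFFF  {c→[0, 1, 3, 4, 5, 6, 7, 8, 2]}
  8. unlink(c)  ⇒  .........  {}
  9. create(b)  ⇒  F........  {b→[0]}

bitmap = F........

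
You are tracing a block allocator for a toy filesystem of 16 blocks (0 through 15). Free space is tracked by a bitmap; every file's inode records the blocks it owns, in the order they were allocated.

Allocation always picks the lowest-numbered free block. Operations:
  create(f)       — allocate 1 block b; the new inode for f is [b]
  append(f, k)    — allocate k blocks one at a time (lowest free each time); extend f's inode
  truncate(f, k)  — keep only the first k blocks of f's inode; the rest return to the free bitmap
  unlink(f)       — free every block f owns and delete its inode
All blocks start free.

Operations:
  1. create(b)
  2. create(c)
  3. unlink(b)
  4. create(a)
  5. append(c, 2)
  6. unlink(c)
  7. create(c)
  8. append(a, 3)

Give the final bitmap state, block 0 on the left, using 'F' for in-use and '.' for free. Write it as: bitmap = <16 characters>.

  1. create(b)  ⇒  F...............  {b→[0]}
  2. create(c)  ⇒  FF..............  {b→[0]; c→[1]}
  3. unlink(b)  ⇒  .F..............  {c→[1]}
  4. create(a)  ⇒  FF..............  {a→[0]; c→[1]}
  5. append(c, 2)  ⇒  FFFF............  {a→[0]; c→[1, 2, 3]}
  6. unlink(c)  ⇒  F...............  {a→[0]}
  7. create(c)  ⇒  FF..............  {a→[0]; c→[1]}
  8. append(a, 3)  ⇒  FFFFF...........  {a→[0, 2, 3, 4]; c→[1]}

bitmap = FFFFF...........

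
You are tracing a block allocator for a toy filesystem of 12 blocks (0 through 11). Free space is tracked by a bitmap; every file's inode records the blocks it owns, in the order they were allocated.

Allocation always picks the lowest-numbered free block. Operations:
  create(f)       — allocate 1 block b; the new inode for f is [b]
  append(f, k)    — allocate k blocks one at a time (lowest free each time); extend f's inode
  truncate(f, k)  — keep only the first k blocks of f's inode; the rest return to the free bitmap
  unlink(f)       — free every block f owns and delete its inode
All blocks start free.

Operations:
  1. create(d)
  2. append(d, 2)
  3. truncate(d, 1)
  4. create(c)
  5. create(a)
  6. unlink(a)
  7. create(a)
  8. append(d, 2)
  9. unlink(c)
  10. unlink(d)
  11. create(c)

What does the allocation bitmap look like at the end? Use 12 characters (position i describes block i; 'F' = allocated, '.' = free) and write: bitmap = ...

bitmap = F.F.........

[1] create(d) — d=0 (map F...........)
[2] append(d, 2) — d=0,1,2 (map FFF.........)
[3] truncate(d, 1) — d=0 (map F...........)
[4] create(c) — c=1 d=0 (map FF..........)
[5] create(a) — a=2 c=1 d=0 (map FFF.........)
[6] unlink(a) — c=1 d=0 (map FF..........)
[7] create(a) — a=2 c=1 d=0 (map FFF.........)
[8] append(d, 2) — a=2 c=1 d=0,3,4 (map FFFFF.......)
[9] unlink(c) — a=2 d=0,3,4 (map F.FFF.......)
[10] unlink(d) — a=2 (map ..F.........)
[11] create(c) — a=2 c=0 (map F.F.........)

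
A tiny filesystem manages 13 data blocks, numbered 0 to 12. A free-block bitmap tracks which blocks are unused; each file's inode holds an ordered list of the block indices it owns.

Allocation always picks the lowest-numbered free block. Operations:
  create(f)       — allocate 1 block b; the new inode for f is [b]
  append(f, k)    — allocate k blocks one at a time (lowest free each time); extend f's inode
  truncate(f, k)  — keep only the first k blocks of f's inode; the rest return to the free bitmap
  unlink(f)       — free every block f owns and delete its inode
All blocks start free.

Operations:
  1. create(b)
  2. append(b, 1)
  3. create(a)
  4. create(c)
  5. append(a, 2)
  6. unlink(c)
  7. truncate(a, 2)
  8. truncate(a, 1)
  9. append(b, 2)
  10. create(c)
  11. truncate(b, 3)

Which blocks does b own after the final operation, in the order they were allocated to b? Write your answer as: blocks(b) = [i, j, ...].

blocks(b) = [0, 1, 3]

[1] create(b) — b=0 (map F............)
[2] append(b, 1) — b=0,1 (map FF...........)
[3] create(a) — a=2 b=0,1 (map FFF..........)
[4] create(c) — a=2 b=0,1 c=3 (map FFFF.........)
[5] append(a, 2) — a=2,4,5 b=0,1 c=3 (map FFFFFF.......)
[6] unlink(c) — a=2,4,5 b=0,1 (map FFF.FF.......)
[7] truncate(a, 2) — a=2,4 b=0,1 (map FFF.F........)
[8] truncate(a, 1) — a=2 b=0,1 (map FFF..........)
[9] append(b, 2) — a=2 b=0,1,3,4 (map FFFFF........)
[10] create(c) — a=2 b=0,1,3,4 c=5 (map FFFFFF.......)
[11] truncate(b, 3) — a=2 b=0,1,3 c=5 (map FFFF.F.......)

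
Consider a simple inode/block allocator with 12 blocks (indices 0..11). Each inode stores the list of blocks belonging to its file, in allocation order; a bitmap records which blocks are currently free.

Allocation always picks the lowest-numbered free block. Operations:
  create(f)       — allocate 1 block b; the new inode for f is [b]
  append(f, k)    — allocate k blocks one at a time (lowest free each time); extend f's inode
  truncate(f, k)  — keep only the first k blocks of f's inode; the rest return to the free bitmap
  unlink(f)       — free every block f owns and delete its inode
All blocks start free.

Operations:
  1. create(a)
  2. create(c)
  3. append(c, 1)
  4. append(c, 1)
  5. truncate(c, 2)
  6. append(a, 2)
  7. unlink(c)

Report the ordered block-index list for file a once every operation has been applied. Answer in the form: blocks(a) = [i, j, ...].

blocks(a) = [0, 3, 4]

create(a): bitmap=F........... | a=[0]
create(c): bitmap=FF.......... | a=[0] c=[1]
append(c, 1): bitmap=FFF......... | a=[0] c=[1, 2]
append(c, 1): bitmap=FFFF........ | a=[0] c=[1, 2, 3]
truncate(c, 2): bitmap=FFF......... | a=[0] c=[1, 2]
append(a, 2): bitmap=FFFFF....... | a=[0, 3, 4] c=[1, 2]
unlink(c): bitmap=F..FF....... | a=[0, 3, 4]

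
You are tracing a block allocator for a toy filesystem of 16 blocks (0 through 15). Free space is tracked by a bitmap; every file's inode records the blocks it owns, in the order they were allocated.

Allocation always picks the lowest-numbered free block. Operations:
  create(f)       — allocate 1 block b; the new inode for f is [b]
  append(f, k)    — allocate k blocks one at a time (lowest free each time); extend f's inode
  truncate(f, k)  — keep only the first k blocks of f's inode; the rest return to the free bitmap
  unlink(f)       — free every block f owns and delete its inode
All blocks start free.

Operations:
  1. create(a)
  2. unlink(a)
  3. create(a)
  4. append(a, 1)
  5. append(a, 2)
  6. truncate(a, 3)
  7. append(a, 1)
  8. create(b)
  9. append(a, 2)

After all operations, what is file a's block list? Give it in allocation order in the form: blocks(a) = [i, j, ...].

  1. create(a)  ⇒  F...............  {a→[0]}
  2. unlink(a)  ⇒  ................  {}
  3. create(a)  ⇒  F...............  {a→[0]}
  4. append(a, 1)  ⇒  FF..............  {a→[0, 1]}
  5. append(a, 2)  ⇒  FFFF............  {a→[0, 1, 2, 3]}
  6. truncate(a, 3)  ⇒  FFF.............  {a→[0, 1, 2]}
  7. append(a, 1)  ⇒  FFFF............  {a→[0, 1, 2, 3]}
  8. create(b)  ⇒  FFFFF...........  {a→[0, 1, 2, 3]; b→[4]}
  9. append(a, 2)  ⇒  FFFFFFF.........  {a→[0, 1, 2, 3, 5, 6]; b→[4]}

blocks(a) = [0, 1, 2, 3, 5, 6]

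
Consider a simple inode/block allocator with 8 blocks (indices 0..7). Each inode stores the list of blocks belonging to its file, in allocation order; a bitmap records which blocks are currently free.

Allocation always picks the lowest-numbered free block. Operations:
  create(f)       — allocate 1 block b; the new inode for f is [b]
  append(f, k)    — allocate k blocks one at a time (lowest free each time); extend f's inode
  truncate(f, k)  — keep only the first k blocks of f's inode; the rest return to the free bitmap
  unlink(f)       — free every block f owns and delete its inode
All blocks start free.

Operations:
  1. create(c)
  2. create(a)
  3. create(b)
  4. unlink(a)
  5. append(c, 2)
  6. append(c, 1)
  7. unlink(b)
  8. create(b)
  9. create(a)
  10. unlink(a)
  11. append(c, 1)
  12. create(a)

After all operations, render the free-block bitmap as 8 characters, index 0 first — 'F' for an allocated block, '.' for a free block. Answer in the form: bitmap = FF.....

after create(c) → c:[0]  free=[F.......]
after create(a) → a:[1], c:[0]  free=[FF......]
after create(b) → a:[1], b:[2], c:[0]  free=[FFF.....]
after unlink(a) → b:[2], c:[0]  free=[F.F.....]
after append(c, 2) → b:[2], c:[0, 1, 3]  free=[FFFF....]
after append(c, 1) → b:[2], c:[0, 1, 3, 4]  free=[FFFFF...]
after unlink(b) → c:[0, 1, 3, 4]  free=[FF.FF...]
after create(b) → b:[2], c:[0, 1, 3, 4]  free=[FFFFF...]
after create(a) → a:[5], b:[2], c:[0, 1, 3, 4]  free=[FFFFFF..]
after unlink(a) → b:[2], c:[0, 1, 3, 4]  free=[FFFFF...]
after append(c, 1) → b:[2], c:[0, 1, 3, 4, 5]  free=[FFFFFF..]
after create(a) → a:[6], b:[2], c:[0, 1, 3, 4, 5]  free=[FFFFFFF.]

bitmap = FFFFFFF.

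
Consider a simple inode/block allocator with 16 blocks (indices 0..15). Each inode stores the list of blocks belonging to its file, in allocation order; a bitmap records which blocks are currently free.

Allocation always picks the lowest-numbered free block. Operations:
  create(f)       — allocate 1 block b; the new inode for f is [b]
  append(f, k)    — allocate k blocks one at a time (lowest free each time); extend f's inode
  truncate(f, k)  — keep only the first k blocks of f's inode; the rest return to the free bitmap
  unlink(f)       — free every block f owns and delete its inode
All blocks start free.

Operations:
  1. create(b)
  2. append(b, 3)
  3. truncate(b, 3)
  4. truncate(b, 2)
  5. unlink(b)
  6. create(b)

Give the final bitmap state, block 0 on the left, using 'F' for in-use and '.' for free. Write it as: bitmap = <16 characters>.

[1] create(b) — b=0 (map F...............)
[2] append(b, 3) — b=0,1,2,3 (map FFFF............)
[3] truncate(b, 3) — b=0,1,2 (map FFF.............)
[4] truncate(b, 2) — b=0,1 (map FF..............)
[5] unlink(b) —  (map ................)
[6] create(b) — b=0 (map F...............)

bitmap = F...............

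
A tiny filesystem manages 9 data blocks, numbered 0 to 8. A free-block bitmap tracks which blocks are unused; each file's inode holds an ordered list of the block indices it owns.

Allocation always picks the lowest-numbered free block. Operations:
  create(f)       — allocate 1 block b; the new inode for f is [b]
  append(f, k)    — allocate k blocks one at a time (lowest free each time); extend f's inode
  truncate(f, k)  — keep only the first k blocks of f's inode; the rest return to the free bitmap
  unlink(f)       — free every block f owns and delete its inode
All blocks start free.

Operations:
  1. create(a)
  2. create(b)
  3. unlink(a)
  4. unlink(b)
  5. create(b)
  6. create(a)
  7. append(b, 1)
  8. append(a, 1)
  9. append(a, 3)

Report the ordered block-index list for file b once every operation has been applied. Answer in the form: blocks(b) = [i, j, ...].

  1. create(a)  ⇒  F........  {a→[0]}
  2. create(b)  ⇒  FF.......  {a→[0]; b→[1]}
  3. unlink(a)  ⇒  .F.......  {b→[1]}
  4. unlink(b)  ⇒  .........  {}
  5. create(b)  ⇒  F........  {b→[0]}
  6. create(a)  ⇒  FF.......  {a→[1]; b→[0]}
  7. append(b, 1)  ⇒  FFF......  {a→[1]; b→[0, 2]}
  8. append(a, 1)  ⇒  FFFF.....  {a→[1, 3]; b→[0, 2]}
  9. append(a, 3)  ⇒  FFFFFFF..  {a→[1, 3, 4, 5, 6]; b→[0, 2]}

blocks(b) = [0, 2]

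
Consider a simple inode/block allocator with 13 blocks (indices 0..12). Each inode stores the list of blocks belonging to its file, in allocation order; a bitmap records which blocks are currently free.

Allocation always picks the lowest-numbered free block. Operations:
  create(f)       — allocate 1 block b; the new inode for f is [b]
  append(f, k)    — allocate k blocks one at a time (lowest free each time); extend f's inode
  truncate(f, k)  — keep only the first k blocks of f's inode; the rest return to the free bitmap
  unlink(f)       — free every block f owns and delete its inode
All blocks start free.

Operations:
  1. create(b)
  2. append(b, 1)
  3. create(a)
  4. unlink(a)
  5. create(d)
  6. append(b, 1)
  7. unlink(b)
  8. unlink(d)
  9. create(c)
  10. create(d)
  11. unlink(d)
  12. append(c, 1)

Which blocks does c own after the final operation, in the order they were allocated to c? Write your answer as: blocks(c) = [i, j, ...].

blocks(c) = [0, 1]

  1. create(b)  ⇒  F............  {b→[0]}
  2. append(b, 1)  ⇒  FF...........  {b→[0, 1]}
  3. create(a)  ⇒  FFF..........  {a→[2]; b→[0, 1]}
  4. unlink(a)  ⇒  FF...........  {b→[0, 1]}
  5. create(d)  ⇒  FFF..........  {b→[0, 1]; d→[2]}
  6. append(b, 1)  ⇒  FFFF.........  {b→[0, 1, 3]; d→[2]}
  7. unlink(b)  ⇒  ..F..........  {d→[2]}
  8. unlink(d)  ⇒  .............  {}
  9. create(c)  ⇒  F............  {c→[0]}
  10. create(d)  ⇒  FF...........  {c→[0]; d→[1]}
  11. unlink(d)  ⇒  F............  {c→[0]}
  12. append(c, 1)  ⇒  FF...........  {c→[0, 1]}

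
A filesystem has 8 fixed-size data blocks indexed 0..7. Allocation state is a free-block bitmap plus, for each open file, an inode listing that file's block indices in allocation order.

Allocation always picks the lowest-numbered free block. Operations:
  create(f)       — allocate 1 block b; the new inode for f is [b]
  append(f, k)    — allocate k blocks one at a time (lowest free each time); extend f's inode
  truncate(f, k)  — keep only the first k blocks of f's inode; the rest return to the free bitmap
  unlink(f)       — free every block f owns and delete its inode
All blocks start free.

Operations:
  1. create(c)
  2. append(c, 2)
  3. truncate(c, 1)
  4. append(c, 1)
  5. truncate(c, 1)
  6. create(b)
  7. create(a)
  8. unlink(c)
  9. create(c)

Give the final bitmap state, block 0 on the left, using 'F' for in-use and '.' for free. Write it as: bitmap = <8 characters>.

bitmap = FFF.....

create(c): bitmap=F....... | c=[0]
append(c, 2): bitmap=FFF..... | c=[0, 1, 2]
truncate(c, 1): bitmap=F....... | c=[0]
append(c, 1): bitmap=FF...... | c=[0, 1]
truncate(c, 1): bitmap=F....... | c=[0]
create(b): bitmap=FF...... | b=[1] c=[0]
create(a): bitmap=FFF..... | a=[2] b=[1] c=[0]
unlink(c): bitmap=.FF..... | a=[2] b=[1]
create(c): bitmap=FFF..... | a=[2] b=[1] c=[0]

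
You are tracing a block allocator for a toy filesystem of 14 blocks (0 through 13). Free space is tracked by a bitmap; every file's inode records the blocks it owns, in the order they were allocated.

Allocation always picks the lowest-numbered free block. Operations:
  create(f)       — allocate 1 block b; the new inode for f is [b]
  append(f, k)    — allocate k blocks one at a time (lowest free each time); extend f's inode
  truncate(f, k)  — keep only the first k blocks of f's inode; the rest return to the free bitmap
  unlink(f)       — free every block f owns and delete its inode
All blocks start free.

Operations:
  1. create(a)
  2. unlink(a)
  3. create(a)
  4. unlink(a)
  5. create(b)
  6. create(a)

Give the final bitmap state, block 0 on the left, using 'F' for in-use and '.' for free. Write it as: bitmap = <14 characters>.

bitmap = FF............

create(a): bitmap=F............. | a=[0]
unlink(a): bitmap=.............. | 
create(a): bitmap=F............. | a=[0]
unlink(a): bitmap=.............. | 
create(b): bitmap=F............. | b=[0]
create(a): bitmap=FF............ | a=[1] b=[0]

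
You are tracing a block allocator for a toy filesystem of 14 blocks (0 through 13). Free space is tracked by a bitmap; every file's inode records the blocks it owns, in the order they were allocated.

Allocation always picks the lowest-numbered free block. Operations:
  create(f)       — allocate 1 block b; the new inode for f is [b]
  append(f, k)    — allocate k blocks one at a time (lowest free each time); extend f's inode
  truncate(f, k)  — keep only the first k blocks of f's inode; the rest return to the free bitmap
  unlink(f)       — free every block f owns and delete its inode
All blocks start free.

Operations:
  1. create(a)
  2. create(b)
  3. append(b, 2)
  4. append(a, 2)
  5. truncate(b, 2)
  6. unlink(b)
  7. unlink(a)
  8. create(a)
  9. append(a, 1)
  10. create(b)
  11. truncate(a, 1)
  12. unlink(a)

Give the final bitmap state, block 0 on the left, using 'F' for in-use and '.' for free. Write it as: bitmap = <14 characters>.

bitmap = ..F...........

create(a): bitmap=F............. | a=[0]
create(b): bitmap=FF............ | a=[0] b=[1]
append(b, 2): bitmap=FFFF.......... | a=[0] b=[1, 2, 3]
append(a, 2): bitmap=FFFFFF........ | a=[0, 4, 5] b=[1, 2, 3]
truncate(b, 2): bitmap=FFF.FF........ | a=[0, 4, 5] b=[1, 2]
unlink(b): bitmap=F...FF........ | a=[0, 4, 5]
unlink(a): bitmap=.............. | 
create(a): bitmap=F............. | a=[0]
append(a, 1): bitmap=FF............ | a=[0, 1]
create(b): bitmap=FFF........... | a=[0, 1] b=[2]
truncate(a, 1): bitmap=F.F........... | a=[0] b=[2]
unlink(a): bitmap=..F........... | b=[2]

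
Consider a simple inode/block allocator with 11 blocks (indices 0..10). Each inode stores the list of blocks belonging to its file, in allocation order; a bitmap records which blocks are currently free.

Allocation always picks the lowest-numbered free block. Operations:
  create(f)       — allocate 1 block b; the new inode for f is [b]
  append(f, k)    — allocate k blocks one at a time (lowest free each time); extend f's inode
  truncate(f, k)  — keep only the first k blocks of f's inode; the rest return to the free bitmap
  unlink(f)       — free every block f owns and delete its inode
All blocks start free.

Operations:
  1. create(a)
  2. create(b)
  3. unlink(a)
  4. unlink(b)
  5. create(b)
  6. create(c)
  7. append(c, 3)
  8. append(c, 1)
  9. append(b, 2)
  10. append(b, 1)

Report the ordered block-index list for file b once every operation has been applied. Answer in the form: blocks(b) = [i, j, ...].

blocks(b) = [0, 6, 7, 8]

  1. create(a)  ⇒  F..........  {a→[0]}
  2. create(b)  ⇒  FF.........  {a→[0]; b→[1]}
  3. unlink(a)  ⇒  .F.........  {b→[1]}
  4. unlink(b)  ⇒  ...........  {}
  5. create(b)  ⇒  F..........  {b→[0]}
  6. create(c)  ⇒  FF.........  {b→[0]; c→[1]}
  7. append(c, 3)  ⇒  FFFFF......  {b→[0]; c→[1, 2, 3, 4]}
  8. append(c, 1)  ⇒  FFFFFF.....  {b→[0]; c→[1, 2, 3, 4, 5]}
  9. append(b, 2)  ⇒  FFFFFFFF...  {b→[0, 6, 7]; c→[1, 2, 3, 4, 5]}
  10. append(b, 1)  ⇒  FFFFFFFFF..  {b→[0, 6, 7, 8]; c→[1, 2, 3, 4, 5]}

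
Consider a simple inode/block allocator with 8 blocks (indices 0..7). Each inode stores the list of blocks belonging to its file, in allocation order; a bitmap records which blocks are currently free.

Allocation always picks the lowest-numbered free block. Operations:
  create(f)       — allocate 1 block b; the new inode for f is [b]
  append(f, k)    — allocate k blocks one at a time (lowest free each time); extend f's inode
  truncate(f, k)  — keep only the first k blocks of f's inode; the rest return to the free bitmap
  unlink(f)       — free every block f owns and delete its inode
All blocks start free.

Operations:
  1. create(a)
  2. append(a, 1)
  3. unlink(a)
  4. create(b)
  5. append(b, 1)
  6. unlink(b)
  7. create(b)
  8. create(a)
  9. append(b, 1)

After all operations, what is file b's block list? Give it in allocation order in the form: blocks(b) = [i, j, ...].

after create(a) → a:[0]  free=[F.......]
after append(a, 1) → a:[0, 1]  free=[FF......]
after unlink(a) →   free=[........]
after create(b) → b:[0]  free=[F.......]
after append(b, 1) → b:[0, 1]  free=[FF......]
after unlink(b) →   free=[........]
after create(b) → b:[0]  free=[F.......]
after create(a) → a:[1], b:[0]  free=[FF......]
after append(b, 1) → a:[1], b:[0, 2]  free=[FFF.....]

blocks(b) = [0, 2]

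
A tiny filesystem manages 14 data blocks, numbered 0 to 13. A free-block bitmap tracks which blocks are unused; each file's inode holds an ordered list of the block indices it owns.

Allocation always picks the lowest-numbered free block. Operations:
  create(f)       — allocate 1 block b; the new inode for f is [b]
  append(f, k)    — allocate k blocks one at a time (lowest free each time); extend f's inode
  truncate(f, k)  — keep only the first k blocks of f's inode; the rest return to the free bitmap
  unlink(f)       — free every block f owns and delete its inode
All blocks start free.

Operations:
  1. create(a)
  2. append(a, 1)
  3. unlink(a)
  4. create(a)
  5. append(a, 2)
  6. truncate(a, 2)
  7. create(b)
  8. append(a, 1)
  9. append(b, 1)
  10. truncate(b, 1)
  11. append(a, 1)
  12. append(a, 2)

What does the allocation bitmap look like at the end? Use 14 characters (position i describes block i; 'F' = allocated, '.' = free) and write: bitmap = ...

bitmap = FFFFFFF.......

[1] create(a) — a=0 (map F.............)
[2] append(a, 1) — a=0,1 (map FF............)
[3] unlink(a) —  (map ..............)
[4] create(a) — a=0 (map F.............)
[5] append(a, 2) — a=0,1,2 (map FFF...........)
[6] truncate(a, 2) — a=0,1 (map FF............)
[7] create(b) — a=0,1 b=2 (map FFF...........)
[8] append(a, 1) — a=0,1,3 b=2 (map FFFF..........)
[9] append(b, 1) — a=0,1,3 b=2,4 (map FFFFF.........)
[10] truncate(b, 1) — a=0,1,3 b=2 (map FFFF..........)
[11] append(a, 1) — a=0,1,3,4 b=2 (map FFFFF.........)
[12] append(a, 2) — a=0,1,3,4,5,6 b=2 (map FFFFFFF.......)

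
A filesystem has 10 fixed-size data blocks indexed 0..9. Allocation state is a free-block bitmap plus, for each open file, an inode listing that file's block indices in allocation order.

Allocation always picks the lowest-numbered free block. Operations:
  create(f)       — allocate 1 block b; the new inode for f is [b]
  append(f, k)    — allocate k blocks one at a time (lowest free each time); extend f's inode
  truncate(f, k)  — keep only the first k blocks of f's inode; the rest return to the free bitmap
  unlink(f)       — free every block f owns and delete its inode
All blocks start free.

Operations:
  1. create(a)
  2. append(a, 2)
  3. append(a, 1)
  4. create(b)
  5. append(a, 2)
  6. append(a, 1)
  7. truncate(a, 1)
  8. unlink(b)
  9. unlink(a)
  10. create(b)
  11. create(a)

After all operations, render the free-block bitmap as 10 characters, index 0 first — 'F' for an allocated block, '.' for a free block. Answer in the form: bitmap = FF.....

bitmap = FF........

  1. create(a)  ⇒  F.........  {a→[0]}
  2. append(a, 2)  ⇒  FFF.......  {a→[0, 1, 2]}
  3. append(a, 1)  ⇒  FFFF......  {a→[0, 1, 2, 3]}
  4. create(b)  ⇒  FFFFF.....  {a→[0, 1, 2, 3]; b→[4]}
  5. append(a, 2)  ⇒  FFFFFFF...  {a→[0, 1, 2, 3, 5, 6]; b→[4]}
  6. append(a, 1)  ⇒  FFFFFFFF..  {a→[0, 1, 2, 3, 5, 6, 7]; b→[4]}
  7. truncate(a, 1)  ⇒  F...F.....  {a→[0]; b→[4]}
  8. unlink(b)  ⇒  F.........  {a→[0]}
  9. unlink(a)  ⇒  ..........  {}
  10. create(b)  ⇒  F.........  {b→[0]}
  11. create(a)  ⇒  FF........  {a→[1]; b→[0]}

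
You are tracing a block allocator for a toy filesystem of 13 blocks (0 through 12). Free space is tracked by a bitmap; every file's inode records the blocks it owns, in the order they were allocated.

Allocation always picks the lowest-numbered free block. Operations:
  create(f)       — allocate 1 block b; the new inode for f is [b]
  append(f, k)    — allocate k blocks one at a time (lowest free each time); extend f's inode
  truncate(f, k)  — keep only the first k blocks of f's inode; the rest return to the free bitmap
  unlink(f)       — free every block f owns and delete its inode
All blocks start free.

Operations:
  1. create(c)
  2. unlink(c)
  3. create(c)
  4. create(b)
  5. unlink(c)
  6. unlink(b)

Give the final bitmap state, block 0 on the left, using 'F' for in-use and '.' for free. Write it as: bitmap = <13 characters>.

  1. create(c)  ⇒  F............  {c→[0]}
  2. unlink(c)  ⇒  .............  {}
  3. create(c)  ⇒  F............  {c→[0]}
  4. create(b)  ⇒  FF...........  {b→[1]; c→[0]}
  5. unlink(c)  ⇒  .F...........  {b→[1]}
  6. unlink(b)  ⇒  .............  {}

bitmap = .............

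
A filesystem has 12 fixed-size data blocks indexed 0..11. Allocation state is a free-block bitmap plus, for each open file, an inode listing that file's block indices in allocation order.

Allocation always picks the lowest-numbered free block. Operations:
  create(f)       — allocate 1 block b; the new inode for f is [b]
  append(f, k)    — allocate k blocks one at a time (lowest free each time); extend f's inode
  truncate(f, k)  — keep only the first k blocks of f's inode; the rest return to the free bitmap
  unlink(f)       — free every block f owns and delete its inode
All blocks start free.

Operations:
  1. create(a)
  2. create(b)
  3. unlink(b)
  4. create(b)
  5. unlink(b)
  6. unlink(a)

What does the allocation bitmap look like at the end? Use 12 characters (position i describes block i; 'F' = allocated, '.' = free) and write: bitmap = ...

  1. create(a)  ⇒  F...........  {a→[0]}
  2. create(b)  ⇒  FF..........  {a→[0]; b→[1]}
  3. unlink(b)  ⇒  F...........  {a→[0]}
  4. create(b)  ⇒  FF..........  {a→[0]; b→[1]}
  5. unlink(b)  ⇒  F...........  {a→[0]}
  6. unlink(a)  ⇒  ............  {}

bitmap = ............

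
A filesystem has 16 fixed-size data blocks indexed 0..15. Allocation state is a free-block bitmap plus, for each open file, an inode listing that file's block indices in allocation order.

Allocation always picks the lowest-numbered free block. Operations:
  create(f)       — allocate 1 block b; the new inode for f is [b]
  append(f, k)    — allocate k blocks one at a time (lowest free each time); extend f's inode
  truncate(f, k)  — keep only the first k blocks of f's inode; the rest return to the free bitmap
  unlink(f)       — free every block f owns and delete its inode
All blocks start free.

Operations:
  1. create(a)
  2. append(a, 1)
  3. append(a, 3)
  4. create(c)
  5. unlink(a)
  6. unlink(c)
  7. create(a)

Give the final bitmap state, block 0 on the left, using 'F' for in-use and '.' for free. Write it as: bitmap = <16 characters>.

bitmap = F...............

  1. create(a)  ⇒  F...............  {a→[0]}
  2. append(a, 1)  ⇒  FF..............  {a→[0, 1]}
  3. append(a, 3)  ⇒  FFFFF...........  {a→[0, 1, 2, 3, 4]}
  4. create(c)  ⇒  FFFFFF..........  {a→[0, 1, 2, 3, 4]; c→[5]}
  5. unlink(a)  ⇒  .....F..........  {c→[5]}
  6. unlink(c)  ⇒  ................  {}
  7. create(a)  ⇒  F...............  {a→[0]}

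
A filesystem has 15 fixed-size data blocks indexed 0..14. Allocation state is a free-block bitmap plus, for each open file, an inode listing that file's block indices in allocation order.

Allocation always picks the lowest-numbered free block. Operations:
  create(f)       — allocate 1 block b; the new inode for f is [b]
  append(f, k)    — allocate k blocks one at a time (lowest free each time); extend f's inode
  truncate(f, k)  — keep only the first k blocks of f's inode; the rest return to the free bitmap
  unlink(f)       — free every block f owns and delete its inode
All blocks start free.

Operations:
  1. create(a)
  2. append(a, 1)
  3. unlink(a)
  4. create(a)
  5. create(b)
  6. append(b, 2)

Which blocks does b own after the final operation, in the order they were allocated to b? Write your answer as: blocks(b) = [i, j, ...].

  1. create(a)  ⇒  F..............  {a→[0]}
  2. append(a, 1)  ⇒  FF.............  {a→[0, 1]}
  3. unlink(a)  ⇒  ...............  {}
  4. create(a)  ⇒  F..............  {a→[0]}
  5. create(b)  ⇒  FF.............  {a→[0]; b→[1]}
  6. append(b, 2)  ⇒  FFFF...........  {a→[0]; b→[1, 2, 3]}

blocks(b) = [1, 2, 3]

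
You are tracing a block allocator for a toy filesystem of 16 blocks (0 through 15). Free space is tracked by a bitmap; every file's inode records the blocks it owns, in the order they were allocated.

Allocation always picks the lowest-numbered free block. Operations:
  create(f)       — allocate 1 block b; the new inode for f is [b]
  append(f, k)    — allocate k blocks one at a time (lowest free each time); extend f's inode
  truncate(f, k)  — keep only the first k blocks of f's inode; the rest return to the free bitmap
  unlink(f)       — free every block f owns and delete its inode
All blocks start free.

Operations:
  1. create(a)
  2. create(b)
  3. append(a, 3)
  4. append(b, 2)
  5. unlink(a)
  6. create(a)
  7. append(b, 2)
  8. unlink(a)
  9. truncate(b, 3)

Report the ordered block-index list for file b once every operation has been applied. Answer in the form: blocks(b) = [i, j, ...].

blocks(b) = [1, 5, 6]

  1. create(a)  ⇒  F...............  {a→[0]}
  2. create(b)  ⇒  FF..............  {a→[0]; b→[1]}
  3. append(a, 3)  ⇒  FFFFF...........  {a→[0, 2, 3, 4]; b→[1]}
  4. append(b, 2)  ⇒  FFFFFFF.........  {a→[0, 2, 3, 4]; b→[1, 5, 6]}
  5. unlink(a)  ⇒  .F...FF.........  {b→[1, 5, 6]}
  6. create(a)  ⇒  FF...FF.........  {a→[0]; b→[1, 5, 6]}
  7. append(b, 2)  ⇒  FFFF.FF.........  {a→[0]; b→[1, 5, 6, 2, 3]}
  8. unlink(a)  ⇒  .FFF.FF.........  {b→[1, 5, 6, 2, 3]}
  9. truncate(b, 3)  ⇒  .F...FF.........  {b→[1, 5, 6]}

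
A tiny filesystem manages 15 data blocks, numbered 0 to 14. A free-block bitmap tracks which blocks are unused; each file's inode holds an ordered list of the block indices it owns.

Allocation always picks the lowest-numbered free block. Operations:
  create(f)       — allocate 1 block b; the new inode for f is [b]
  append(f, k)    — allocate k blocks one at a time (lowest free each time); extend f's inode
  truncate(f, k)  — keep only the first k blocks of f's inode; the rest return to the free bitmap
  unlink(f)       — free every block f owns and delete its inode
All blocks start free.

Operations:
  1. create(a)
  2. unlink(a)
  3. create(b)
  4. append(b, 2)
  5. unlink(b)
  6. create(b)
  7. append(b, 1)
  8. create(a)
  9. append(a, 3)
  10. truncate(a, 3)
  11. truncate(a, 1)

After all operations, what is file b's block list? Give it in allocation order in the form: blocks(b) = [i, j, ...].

blocks(b) = [0, 1]

after create(a) → a:[0]  free=[F..............]
after unlink(a) →   free=[...............]
after create(b) → b:[0]  free=[F..............]
after append(b, 2) → b:[0, 1, 2]  free=[FFF............]
after unlink(b) →   free=[...............]
after create(b) → b:[0]  free=[F..............]
after append(b, 1) → b:[0, 1]  free=[FF.............]
after create(a) → a:[2], b:[0, 1]  free=[FFF............]
after append(a, 3) → a:[2, 3, 4, 5], b:[0, 1]  free=[FFFFFF.........]
after truncate(a, 3) → a:[2, 3, 4], b:[0, 1]  free=[FFFFF..........]
after truncate(a, 1) → a:[2], b:[0, 1]  free=[FFF............]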